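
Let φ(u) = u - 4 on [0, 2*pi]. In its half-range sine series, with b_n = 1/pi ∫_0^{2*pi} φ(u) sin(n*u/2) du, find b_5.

b_5 = 1/pi ∫_0^{2*pi} (u - 4) sin(5*u/2) du.
Integrating by parts (boundary term plus one more integral), an antiderivative of (u - 4) sin(5*u/2) is -2*u*cos(5*u/2)/5 + 4*sin(5*u/2)/25 + 8*cos(5*u/2)/5; evaluating from 0 to 2*pi: ∫_{0}^{2*pi} (u - 4) sin(5*u/2) du = (-8/5 + 4*pi/5) - (8/5) = -16/5 + 4*pi/5.
Hence b_5 = (1/pi)·(-16/5 + 4*pi/5) = 4*(-4 + pi)/(5*pi).

4*(-4 + pi)/(5*pi)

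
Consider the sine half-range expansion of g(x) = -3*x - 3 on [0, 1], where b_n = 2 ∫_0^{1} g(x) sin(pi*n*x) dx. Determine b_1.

b_1 = 2 ∫_0^{1} (-3*x - 3) sin(pi*x) dx.
Integrating by parts (boundary term plus one more integral), an antiderivative of (-3*x - 3) sin(pi*x) is 3*x*cos(pi*x)/pi - 3*sin(pi*x)/pi**2 + 3*cos(pi*x)/pi; evaluating from 0 to 1: ∫_{0}^{1} (-3*x - 3) sin(pi*x) dx = (-6/pi) - (3/pi) = -9/pi.
Hence b_1 = 2·(-9/pi) = -18/pi.

-18/pi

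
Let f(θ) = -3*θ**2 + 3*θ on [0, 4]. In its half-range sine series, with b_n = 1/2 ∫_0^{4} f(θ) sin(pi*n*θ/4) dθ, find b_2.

36/pi

b_2 = 1/2 ∫_0^{4} (-3*θ**2 + 3*θ) sin(pi*θ/2) dθ.
Integrating by parts twice (tabular method), an antiderivative of (-3*θ**2 + 3*θ) sin(pi*θ/2) is 6*θ**2*cos(pi*θ/2)/pi - 24*θ*sin(pi*θ/2)/pi**2 - 6*θ*cos(pi*θ/2)/pi + 12*sin(pi*θ/2)/pi**2 - 48*cos(pi*θ/2)/pi**3; evaluating from 0 to 4: ∫_{0}^{4} (-3*θ**2 + 3*θ) sin(pi*θ/2) dθ = (-48/pi**3 + 72/pi) - (-48/pi**3) = 72/pi.
Hence b_2 = (1/2)·(72/pi) = 36/pi.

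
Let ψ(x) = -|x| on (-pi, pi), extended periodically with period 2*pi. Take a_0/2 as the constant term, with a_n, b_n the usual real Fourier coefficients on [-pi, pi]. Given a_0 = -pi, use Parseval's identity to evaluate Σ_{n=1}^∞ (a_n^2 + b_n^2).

Parseval: a_0^2/2 + Σ_{n≥1} (a_n^2+b_n^2) = 1/pi ∫_{-pi}^{pi} ψ(x)^2 dx = 2*pi**2/3.
Subtract a_0^2/2 = pi**2/2: Σ (a_n^2+b_n^2) = pi**2/6.

pi**2/6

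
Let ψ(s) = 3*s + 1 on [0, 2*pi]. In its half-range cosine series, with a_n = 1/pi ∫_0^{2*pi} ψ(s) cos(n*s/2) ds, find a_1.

-24/pi

a_1 = 1/pi ∫_0^{2*pi} (3*s + 1) cos(s/2) ds.
Integrating by parts (boundary term plus one more integral), an antiderivative of (3*s + 1) cos(s/2) is 6*s*sin(s/2) + 2*sin(s/2) + 12*cos(s/2); evaluating from 0 to 2*pi: ∫_{0}^{2*pi} (3*s + 1) cos(s/2) ds = (-12) - (12) = -24.
Hence a_1 = (1/pi)·(-24) = -24/pi.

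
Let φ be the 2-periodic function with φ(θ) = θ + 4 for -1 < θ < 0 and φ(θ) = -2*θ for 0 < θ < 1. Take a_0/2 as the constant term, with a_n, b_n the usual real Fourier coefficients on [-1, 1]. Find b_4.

1/(4*pi)

b_4 = ∫_{-1}^{1} φ(θ) sin(4*pi*θ) dθ.
Split the integral at the breakpoints.
Integrating by parts (boundary term plus one more integral), an antiderivative of (θ + 4) sin(4*pi*θ) is -θ*cos(4*pi*θ)/(4*pi) + sin(4*pi*θ)/(16*pi**2) - cos(4*pi*θ)/pi; evaluating from -1 to 0: ∫_{-1}^{0} (θ + 4) sin(4*pi*θ) dθ = (-1/pi) - (-3/(4*pi)) = -1/(4*pi).
Integrating by parts (boundary term plus one more integral), an antiderivative of (-2*θ) sin(4*pi*θ) is θ*cos(4*pi*θ)/(2*pi) - sin(4*pi*θ)/(8*pi**2); evaluating from 0 to 1: ∫_{0}^{1} (-2*θ) sin(4*pi*θ) dθ = (1/(2*pi)) - (0) = 1/(2*pi).
Summing the pieces gives b_4 = 1/(4*pi).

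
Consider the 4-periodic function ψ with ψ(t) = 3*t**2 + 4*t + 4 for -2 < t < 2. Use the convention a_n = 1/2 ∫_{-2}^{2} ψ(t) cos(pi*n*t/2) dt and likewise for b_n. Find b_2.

-8/pi

b_2 = 1/2 ∫_{-2}^{2} ψ(t) sin(pi*t) dt.
Integrating by parts twice (tabular method), an antiderivative of (3*t**2 + 4*t + 4) sin(pi*t) is -3*t**2*cos(pi*t)/pi + 6*t*sin(pi*t)/pi**2 - 4*t*cos(pi*t)/pi + 4*sin(pi*t)/pi**2 - 4*cos(pi*t)/pi + 6*cos(pi*t)/pi**3; evaluating from -2 to 2: ∫_{-2}^{2} (3*t**2 + 4*t + 4) sin(pi*t) dt = (-24/pi + 6/pi**3) - (-8/pi + 6/pi**3) = -16/pi.
Hence b_2 = (1/2)·(-16/pi) = -8/pi.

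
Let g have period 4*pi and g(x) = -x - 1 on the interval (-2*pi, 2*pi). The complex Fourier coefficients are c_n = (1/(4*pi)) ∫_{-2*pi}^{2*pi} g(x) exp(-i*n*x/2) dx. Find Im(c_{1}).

Since g is real-valued, Im(c_{1}) = -(1/(4*pi)) ∫_{-2*pi}^{2*pi} g(x) sin(x/2) dx = -b_{1}/2.
Integrating by parts (boundary term plus one more integral), an antiderivative of (-x - 1) sin(x/2) is 2*x*cos(x/2) - 4*sin(x/2) + 2*cos(x/2); evaluating from -2*pi to 2*pi: ∫_{-2*pi}^{2*pi} (-x - 1) sin(x/2) dx = (-4*pi - 2) - (-2 + 4*pi) = -8*pi.
Hence Im(c_{1}) = (-1/(4*pi))·(-8*pi) = 2.

2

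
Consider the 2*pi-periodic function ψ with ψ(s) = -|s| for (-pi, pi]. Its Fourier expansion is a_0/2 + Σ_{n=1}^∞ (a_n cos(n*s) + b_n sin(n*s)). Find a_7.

a_7 = 1/pi ∫_{-pi}^{pi} ψ(s) cos(7*s) ds.
ψ is even and cos(7*s) is even, so the integrand is even and a_7 = 2/pi ∫_0^{pi} ψ(s) cos(7*s) ds.
Integrating by parts (boundary term plus one more integral), an antiderivative of (-s) cos(7*s) is -s*sin(7*s)/7 - cos(7*s)/49; evaluating from 0 to pi: ∫_{0}^{pi} (-s) cos(7*s) ds = (1/49) - (-1/49) = 2/49.
Hence a_7 = (2/pi)·(2/49) = 4/(49*pi).

4/(49*pi)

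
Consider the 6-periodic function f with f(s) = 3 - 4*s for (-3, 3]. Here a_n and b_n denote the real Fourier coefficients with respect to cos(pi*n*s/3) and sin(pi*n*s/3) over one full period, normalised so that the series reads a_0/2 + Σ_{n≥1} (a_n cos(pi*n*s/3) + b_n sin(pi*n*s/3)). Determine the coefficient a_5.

a_5 = 1/3 ∫_{-3}^{3} f(s) cos(5*pi*s/3) ds.
Integrating by parts (boundary term plus one more integral), an antiderivative of (3 - 4*s) cos(5*pi*s/3) is -12*s*sin(5*pi*s/3)/(5*pi) + 9*sin(5*pi*s/3)/(5*pi) - 36*cos(5*pi*s/3)/(25*pi**2); evaluating from -3 to 3: ∫_{-3}^{3} (3 - 4*s) cos(5*pi*s/3) ds = (36/(25*pi**2)) - (36/(25*pi**2)) = 0.
Hence a_5 = (1/3)·(0) = 0.

0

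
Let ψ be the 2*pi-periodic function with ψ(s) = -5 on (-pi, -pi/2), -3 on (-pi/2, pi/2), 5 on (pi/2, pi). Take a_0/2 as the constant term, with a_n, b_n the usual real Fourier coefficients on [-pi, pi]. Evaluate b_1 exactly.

10/pi

b_1 = 1/pi ∫_{-pi}^{pi} ψ(s) sin(s) ds.
Split the integral at the breakpoints.
Directly, an antiderivative of (-5) sin(s) is 5*cos(s); evaluating from -pi to -pi/2: ∫_{-pi}^{-pi/2} (-5) sin(s) ds = (0) - (-5) = 5.
Directly, an antiderivative of (-3) sin(s) is 3*cos(s); evaluating from -pi/2 to pi/2: ∫_{-pi/2}^{pi/2} (-3) sin(s) ds = (0) - (0) = 0.
Directly, an antiderivative of (5) sin(s) is -5*cos(s); evaluating from pi/2 to pi: ∫_{pi/2}^{pi} (5) sin(s) ds = (5) - (0) = 5.
Summing the pieces and multiplying by (1/pi) gives b_1 = 10/pi.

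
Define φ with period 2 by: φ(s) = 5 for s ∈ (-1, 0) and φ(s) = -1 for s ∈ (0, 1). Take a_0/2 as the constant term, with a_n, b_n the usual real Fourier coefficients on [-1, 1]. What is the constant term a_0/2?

a_0 = ∫_{-1}^{1} φ(s) ds = 4.
So the constant term a_0/2 = 2.

2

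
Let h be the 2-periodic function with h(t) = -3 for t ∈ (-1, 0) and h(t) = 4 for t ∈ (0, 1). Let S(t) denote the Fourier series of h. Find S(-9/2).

-3

t = -9/2 differs from t = -1/2 by -2 full period(s), and the series is 2-periodic.
h is continuous at t = -1/2 with value -3, so the series converges to -3 there.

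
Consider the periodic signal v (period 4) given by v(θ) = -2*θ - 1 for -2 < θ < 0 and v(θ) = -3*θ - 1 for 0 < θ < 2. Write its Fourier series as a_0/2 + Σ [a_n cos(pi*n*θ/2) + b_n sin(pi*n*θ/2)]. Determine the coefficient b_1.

b_1 = 1/2 ∫_{-2}^{2} v(θ) sin(pi*θ/2) dθ.
Split the integral at the breakpoints.
Integrating by parts (boundary term plus one more integral), an antiderivative of (-2*θ - 1) sin(pi*θ/2) is 4*θ*cos(pi*θ/2)/pi - 8*sin(pi*θ/2)/pi**2 + 2*cos(pi*θ/2)/pi; evaluating from -2 to 0: ∫_{-2}^{0} (-2*θ - 1) sin(pi*θ/2) dθ = (2/pi) - (6/pi) = -4/pi.
Integrating by parts (boundary term plus one more integral), an antiderivative of (-3*θ - 1) sin(pi*θ/2) is 6*θ*cos(pi*θ/2)/pi - 12*sin(pi*θ/2)/pi**2 + 2*cos(pi*θ/2)/pi; evaluating from 0 to 2: ∫_{0}^{2} (-3*θ - 1) sin(pi*θ/2) dθ = (-14/pi) - (2/pi) = -16/pi.
Summing the pieces and multiplying by (1/2) gives b_1 = -10/pi.

-10/pi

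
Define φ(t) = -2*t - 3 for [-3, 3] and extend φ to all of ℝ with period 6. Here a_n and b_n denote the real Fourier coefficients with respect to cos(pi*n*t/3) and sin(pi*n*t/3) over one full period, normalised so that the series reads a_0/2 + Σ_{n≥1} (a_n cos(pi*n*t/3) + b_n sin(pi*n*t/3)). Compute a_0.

a_0 = 1/3 ∫_{-3}^{3} φ(t) dt = 1/3 · (-18) = -6.

-6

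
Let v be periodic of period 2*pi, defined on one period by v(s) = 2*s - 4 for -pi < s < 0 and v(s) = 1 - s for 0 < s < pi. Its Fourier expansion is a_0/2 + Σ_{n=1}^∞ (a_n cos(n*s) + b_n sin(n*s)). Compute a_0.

a_0 = 1/pi ∫_{-pi}^{pi} v(s) ds = 1/pi · (-3*pi*(2 + pi)/2) = -3*pi/2 - 3.

-3*pi/2 - 3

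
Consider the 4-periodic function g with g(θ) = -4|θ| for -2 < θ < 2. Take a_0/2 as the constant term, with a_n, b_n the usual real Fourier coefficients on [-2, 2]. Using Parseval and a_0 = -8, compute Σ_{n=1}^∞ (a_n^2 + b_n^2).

Parseval: a_0^2/2 + Σ_{n≥1} (a_n^2+b_n^2) = 1/2 ∫_{-2}^{2} g(θ)^2 dθ = 128/3.
Subtract a_0^2/2 = 32: Σ (a_n^2+b_n^2) = 32/3.

32/3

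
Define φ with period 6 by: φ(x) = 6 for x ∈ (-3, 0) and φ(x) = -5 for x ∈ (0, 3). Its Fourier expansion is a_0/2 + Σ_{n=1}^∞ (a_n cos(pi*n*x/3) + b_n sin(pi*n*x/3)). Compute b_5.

b_5 = 1/3 ∫_{-3}^{3} φ(x) sin(5*pi*x/3) dx.
Split the integral at the breakpoints.
Directly, an antiderivative of (6) sin(5*pi*x/3) is -18*cos(5*pi*x/3)/(5*pi); evaluating from -3 to 0: ∫_{-3}^{0} (6) sin(5*pi*x/3) dx = (-18/(5*pi)) - (18/(5*pi)) = -36/(5*pi).
Directly, an antiderivative of (-5) sin(5*pi*x/3) is 3*cos(5*pi*x/3)/pi; evaluating from 0 to 3: ∫_{0}^{3} (-5) sin(5*pi*x/3) dx = (-3/pi) - (3/pi) = -6/pi.
Summing the pieces and multiplying by (1/3) gives b_5 = -22/(5*pi).

-22/(5*pi)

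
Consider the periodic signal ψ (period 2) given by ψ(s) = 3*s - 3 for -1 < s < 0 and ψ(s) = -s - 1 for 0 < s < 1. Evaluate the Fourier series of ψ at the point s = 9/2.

s = 9/2 differs from s = 1/2 by 2 full period(s), and the series is 2-periodic.
ψ is continuous at s = 1/2 with value -3/2, so the series converges to -3/2 there.

-3/2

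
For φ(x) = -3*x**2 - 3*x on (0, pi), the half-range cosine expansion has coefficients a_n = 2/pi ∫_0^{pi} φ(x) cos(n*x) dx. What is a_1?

12/pi + 12

a_1 = 2/pi ∫_0^{pi} (-3*x**2 - 3*x) cos(x) dx.
Integrating by parts twice (tabular method), an antiderivative of (-3*x**2 - 3*x) cos(x) is -3*x**2*sin(x) - 3*x*sin(x) - 6*x*cos(x) + 6*sin(x) - 3*cos(x); evaluating from 0 to pi: ∫_{0}^{pi} (-3*x**2 - 3*x) cos(x) dx = (3 + 6*pi) - (-3) = 6 + 6*pi.
Hence a_1 = (2/pi)·(6 + 6*pi) = 12/pi + 12.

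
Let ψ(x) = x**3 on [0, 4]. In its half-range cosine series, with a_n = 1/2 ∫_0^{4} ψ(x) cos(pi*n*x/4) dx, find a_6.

a_6 = 1/2 ∫_0^{4} (x**3) cos(3*pi*x/2) dx.
Integrating by parts three times (tabular method), an antiderivative of (x**3) cos(3*pi*x/2) is 2*x**3*sin(3*pi*x/2)/(3*pi) + 4*x**2*cos(3*pi*x/2)/(3*pi**2) - 16*x*sin(3*pi*x/2)/(9*pi**3) - 32*cos(3*pi*x/2)/(27*pi**4); evaluating from 0 to 4: ∫_{0}^{4} (x**3) cos(3*pi*x/2) dx = (32*(-1 + 18*pi**2)/(27*pi**4)) - (-32/(27*pi**4)) = 64/(3*pi**2).
Hence a_6 = (1/2)·(64/(3*pi**2)) = 32/(3*pi**2).

32/(3*pi**2)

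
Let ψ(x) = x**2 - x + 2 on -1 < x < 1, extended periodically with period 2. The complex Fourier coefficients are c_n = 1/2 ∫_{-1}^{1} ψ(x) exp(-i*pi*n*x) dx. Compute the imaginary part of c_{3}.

1/(3*pi)

Since ψ is real-valued, Im(c_{3}) = -1/2 ∫_{-1}^{1} ψ(x) sin(3*pi*x) dx = -b_{3}/2.
Integrating by parts twice (tabular method), an antiderivative of (x**2 - x + 2) sin(3*pi*x) is -x**2*cos(3*pi*x)/(3*pi) + 2*x*sin(3*pi*x)/(9*pi**2) + x*cos(3*pi*x)/(3*pi) - sin(3*pi*x)/(9*pi**2) - 2*cos(3*pi*x)/(3*pi) + 2*cos(3*pi*x)/(27*pi**3); evaluating from -1 to 1: ∫_{-1}^{1} (x**2 - x + 2) sin(3*pi*x) dx = (2*(-1 + 9*pi**2)/(27*pi**3)) - (2*(-1 + 18*pi**2)/(27*pi**3)) = -2/(3*pi).
Hence Im(c_{3}) = (-1/2)·(-2/(3*pi)) = 1/(3*pi).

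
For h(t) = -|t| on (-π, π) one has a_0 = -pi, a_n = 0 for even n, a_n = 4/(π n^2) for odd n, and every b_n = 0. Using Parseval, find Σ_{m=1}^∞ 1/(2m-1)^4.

Parseval: a_0^2/2 + Σ a_n^2 = (1/π) ∫_{-π}^{π} h(t)^2 dt = 2*pi**2/3.
Subtract a_0^2/2 = pi**2/2: Σ a_n^2 = pi**2/6.
Only odd n contribute, with a_n^2 = 16/(π^2 n^4), so Σ_{m≥1} 1/(2m-1)^4 = π^2·(pi**2/6)/16 = pi**4/96.

pi**4/96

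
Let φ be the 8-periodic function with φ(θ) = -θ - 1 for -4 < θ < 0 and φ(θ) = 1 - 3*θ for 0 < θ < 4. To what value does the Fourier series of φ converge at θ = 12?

-4

θ = 12 differs from θ = 4 by 1 full period(s), and the series is 8-periodic.
At θ = 4 the one-sided limits are φ(4^-) = -11 and φ(4^+) = 3.
By Dirichlet's theorem the series converges to their average, [(-11) + (3)]/2 = -4.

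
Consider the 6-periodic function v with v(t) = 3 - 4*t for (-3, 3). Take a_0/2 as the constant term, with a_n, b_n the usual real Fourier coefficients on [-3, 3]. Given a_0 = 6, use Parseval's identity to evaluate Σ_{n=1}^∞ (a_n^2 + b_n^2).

Parseval: a_0^2/2 + Σ_{n≥1} (a_n^2+b_n^2) = 1/3 ∫_{-3}^{3} v(t)^2 dt = 114.
Subtract a_0^2/2 = 18: Σ (a_n^2+b_n^2) = 96.

96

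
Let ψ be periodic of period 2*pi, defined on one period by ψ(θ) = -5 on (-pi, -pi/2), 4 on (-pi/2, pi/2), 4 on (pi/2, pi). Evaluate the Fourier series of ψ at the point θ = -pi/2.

-1/2

At θ = -pi/2 the one-sided limits are ψ(-pi/2^-) = -5 and ψ(-pi/2^+) = 4.
By Dirichlet's theorem the series converges to their average, [(-5) + (4)]/2 = -1/2.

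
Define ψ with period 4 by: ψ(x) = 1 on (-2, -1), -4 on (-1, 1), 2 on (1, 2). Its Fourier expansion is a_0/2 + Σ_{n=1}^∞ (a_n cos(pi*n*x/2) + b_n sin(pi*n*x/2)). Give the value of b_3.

b_3 = 1/2 ∫_{-2}^{2} ψ(x) sin(3*pi*x/2) dx.
Split the integral at the breakpoints.
Directly, an antiderivative of (1) sin(3*pi*x/2) is -2*cos(3*pi*x/2)/(3*pi); evaluating from -2 to -1: ∫_{-2}^{-1} (1) sin(3*pi*x/2) dx = (0) - (2/(3*pi)) = -2/(3*pi).
Directly, an antiderivative of (-4) sin(3*pi*x/2) is 8*cos(3*pi*x/2)/(3*pi); evaluating from -1 to 1: ∫_{-1}^{1} (-4) sin(3*pi*x/2) dx = (0) - (0) = 0.
Directly, an antiderivative of (2) sin(3*pi*x/2) is -4*cos(3*pi*x/2)/(3*pi); evaluating from 1 to 2: ∫_{1}^{2} (2) sin(3*pi*x/2) dx = (4/(3*pi)) - (0) = 4/(3*pi).
Summing the pieces and multiplying by (1/2) gives b_3 = 1/(3*pi).

1/(3*pi)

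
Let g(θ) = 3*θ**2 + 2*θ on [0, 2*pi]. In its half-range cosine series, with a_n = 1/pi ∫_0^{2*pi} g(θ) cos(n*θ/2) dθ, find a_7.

16*(-3*pi - 1)/(49*pi)

a_7 = 1/pi ∫_0^{2*pi} (3*θ**2 + 2*θ) cos(7*θ/2) dθ.
Integrating by parts twice (tabular method), an antiderivative of (3*θ**2 + 2*θ) cos(7*θ/2) is 6*θ**2*sin(7*θ/2)/7 + 4*θ*sin(7*θ/2)/7 + 24*θ*cos(7*θ/2)/49 - 48*sin(7*θ/2)/343 + 8*cos(7*θ/2)/49; evaluating from 0 to 2*pi: ∫_{0}^{2*pi} (3*θ**2 + 2*θ) cos(7*θ/2) dθ = (-48*pi/49 - 8/49) - (8/49) = -48*pi/49 - 16/49.
Hence a_7 = (1/pi)·(-48*pi/49 - 16/49) = 16*(-3*pi - 1)/(49*pi).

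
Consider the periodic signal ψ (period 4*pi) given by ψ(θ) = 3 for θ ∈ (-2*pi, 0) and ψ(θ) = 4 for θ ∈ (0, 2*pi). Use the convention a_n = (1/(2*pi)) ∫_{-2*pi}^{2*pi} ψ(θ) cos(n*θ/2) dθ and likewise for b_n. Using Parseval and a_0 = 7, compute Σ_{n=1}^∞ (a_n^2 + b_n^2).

1/2

Parseval: a_0^2/2 + Σ_{n≥1} (a_n^2+b_n^2) = (1/(2*pi)) ∫_{-2*pi}^{2*pi} ψ(θ)^2 dθ = 25.
Subtract a_0^2/2 = 49/2: Σ (a_n^2+b_n^2) = 1/2.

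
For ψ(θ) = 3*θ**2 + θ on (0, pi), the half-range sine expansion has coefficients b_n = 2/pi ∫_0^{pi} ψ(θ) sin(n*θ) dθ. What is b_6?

-pi - 1/3

b_6 = 2/pi ∫_0^{pi} (3*θ**2 + θ) sin(6*θ) dθ.
Integrating by parts twice (tabular method), an antiderivative of (3*θ**2 + θ) sin(6*θ) is -θ**2*cos(6*θ)/2 + θ*sin(6*θ)/6 - θ*cos(6*θ)/6 + sin(6*θ)/36 + cos(6*θ)/36; evaluating from 0 to pi: ∫_{0}^{pi} (3*θ**2 + θ) sin(6*θ) dθ = (-pi**2/2 - pi/6 + 1/36) - (1/36) = -pi*(1 + 3*pi)/6.
Hence b_6 = (2/pi)·(-pi*(1 + 3*pi)/6) = -pi - 1/3.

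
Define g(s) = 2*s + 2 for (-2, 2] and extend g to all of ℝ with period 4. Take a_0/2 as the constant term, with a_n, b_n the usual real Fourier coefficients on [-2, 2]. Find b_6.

-4/(3*pi)

b_6 = 1/2 ∫_{-2}^{2} g(s) sin(3*pi*s) ds.
Integrating by parts (boundary term plus one more integral), an antiderivative of (2*s + 2) sin(3*pi*s) is -2*s*cos(3*pi*s)/(3*pi) + 2*sin(3*pi*s)/(9*pi**2) - 2*cos(3*pi*s)/(3*pi); evaluating from -2 to 2: ∫_{-2}^{2} (2*s + 2) sin(3*pi*s) ds = (-2/pi) - (2/(3*pi)) = -8/(3*pi).
Hence b_6 = (1/2)·(-8/(3*pi)) = -4/(3*pi).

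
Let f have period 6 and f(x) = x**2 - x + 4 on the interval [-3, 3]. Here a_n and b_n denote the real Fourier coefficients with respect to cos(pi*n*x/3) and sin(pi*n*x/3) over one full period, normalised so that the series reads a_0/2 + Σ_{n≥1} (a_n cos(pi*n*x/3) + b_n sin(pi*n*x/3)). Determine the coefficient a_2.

9/pi**2

a_2 = 1/3 ∫_{-3}^{3} f(x) cos(2*pi*x/3) dx.
Integrating by parts twice (tabular method), an antiderivative of (x**2 - x + 4) cos(2*pi*x/3) is 3*x**2*sin(2*pi*x/3)/(2*pi) - 3*x*sin(2*pi*x/3)/(2*pi) + 9*x*cos(2*pi*x/3)/(2*pi**2) - 27*sin(2*pi*x/3)/(4*pi**3) + 6*sin(2*pi*x/3)/pi - 9*cos(2*pi*x/3)/(4*pi**2); evaluating from -3 to 3: ∫_{-3}^{3} (x**2 - x + 4) cos(2*pi*x/3) dx = (45/(4*pi**2)) - (-63/(4*pi**2)) = 27/pi**2.
Hence a_2 = (1/3)·(27/pi**2) = 9/pi**2.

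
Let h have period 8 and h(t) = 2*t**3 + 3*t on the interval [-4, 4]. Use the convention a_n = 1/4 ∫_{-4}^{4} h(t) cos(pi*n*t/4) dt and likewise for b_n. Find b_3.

b_3 = 1/4 ∫_{-4}^{4} h(t) sin(3*pi*t/4) dt.
h is odd and sin(3*pi*t/4) is odd, so the integrand is even and b_3 = 1/2 ∫_0^{4} h(t) sin(3*pi*t/4) dt.
Integrating by parts three times (tabular method), an antiderivative of (2*t**3 + 3*t) sin(3*pi*t/4) is -8*t**3*cos(3*pi*t/4)/(3*pi) + 32*t**2*sin(3*pi*t/4)/(3*pi**2) - 4*t*cos(3*pi*t/4)/pi + 256*t*cos(3*pi*t/4)/(9*pi**3) - 1024*sin(3*pi*t/4)/(27*pi**4) + 16*sin(3*pi*t/4)/(3*pi**2); evaluating from 0 to 4: ∫_{0}^{4} (2*t**3 + 3*t) sin(3*pi*t/4) dt = (16*(-64 + 105*pi**2)/(9*pi**3)) - (0) = 16*(-64 + 105*pi**2)/(9*pi**3).
Hence b_3 = (1/2)·(16*(-64 + 105*pi**2)/(9*pi**3)) = 8*(-64 + 105*pi**2)/(9*pi**3).

8*(-64 + 105*pi**2)/(9*pi**3)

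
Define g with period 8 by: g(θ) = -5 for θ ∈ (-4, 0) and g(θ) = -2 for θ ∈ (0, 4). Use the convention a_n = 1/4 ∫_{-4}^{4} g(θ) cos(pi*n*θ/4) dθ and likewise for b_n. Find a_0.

a_0 = 1/4 ∫_{-4}^{4} g(θ) dθ = 1/4 · (-28) = -7.

-7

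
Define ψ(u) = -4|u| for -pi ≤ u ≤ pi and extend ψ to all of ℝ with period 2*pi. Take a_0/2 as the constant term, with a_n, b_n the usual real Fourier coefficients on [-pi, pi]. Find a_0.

a_0 = 1/pi ∫_{-pi}^{pi} ψ(u) du = 1/pi · (-4*pi**2) = -4*pi.

-4*pi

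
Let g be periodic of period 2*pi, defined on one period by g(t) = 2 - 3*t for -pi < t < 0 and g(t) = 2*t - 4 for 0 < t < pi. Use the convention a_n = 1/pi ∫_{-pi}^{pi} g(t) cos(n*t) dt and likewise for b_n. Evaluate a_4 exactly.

a_4 = 1/pi ∫_{-pi}^{pi} g(t) cos(4*t) dt.
Split the integral at the breakpoints.
Integrating by parts (boundary term plus one more integral), an antiderivative of (2 - 3*t) cos(4*t) is -3*t*sin(4*t)/4 + sin(4*t)/2 - 3*cos(4*t)/16; evaluating from -pi to 0: ∫_{-pi}^{0} (2 - 3*t) cos(4*t) dt = (-3/16) - (-3/16) = 0.
Integrating by parts (boundary term plus one more integral), an antiderivative of (2*t - 4) cos(4*t) is t*sin(4*t)/2 - sin(4*t) + cos(4*t)/8; evaluating from 0 to pi: ∫_{0}^{pi} (2*t - 4) cos(4*t) dt = (1/8) - (1/8) = 0.
Summing the pieces and multiplying by (1/pi) gives a_4 = 0.

0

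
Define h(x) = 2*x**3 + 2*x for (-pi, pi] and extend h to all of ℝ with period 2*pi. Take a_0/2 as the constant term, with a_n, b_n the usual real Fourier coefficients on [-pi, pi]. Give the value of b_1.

-20 + 4*pi**2

b_1 = 1/pi ∫_{-pi}^{pi} h(x) sin(x) dx.
h is odd and sin(x) is odd, so the integrand is even and b_1 = 2/pi ∫_0^{pi} h(x) sin(x) dx.
Integrating by parts three times (tabular method), an antiderivative of (2*x**3 + 2*x) sin(x) is -2*x**3*cos(x) + 6*x**2*sin(x) + 10*x*cos(x) - 10*sin(x); evaluating from 0 to pi: ∫_{0}^{pi} (2*x**3 + 2*x) sin(x) dx = (2*pi*(-5 + pi**2)) - (0) = 2*pi*(-5 + pi**2).
Hence b_1 = (2/pi)·(2*pi*(-5 + pi**2)) = -20 + 4*pi**2.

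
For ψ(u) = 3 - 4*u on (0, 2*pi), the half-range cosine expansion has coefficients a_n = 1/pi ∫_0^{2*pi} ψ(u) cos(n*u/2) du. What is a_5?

a_5 = 1/pi ∫_0^{2*pi} (3 - 4*u) cos(5*u/2) du.
Integrating by parts (boundary term plus one more integral), an antiderivative of (3 - 4*u) cos(5*u/2) is -8*u*sin(5*u/2)/5 + 6*sin(5*u/2)/5 - 16*cos(5*u/2)/25; evaluating from 0 to 2*pi: ∫_{0}^{2*pi} (3 - 4*u) cos(5*u/2) du = (16/25) - (-16/25) = 32/25.
Hence a_5 = (1/pi)·(32/25) = 32/(25*pi).

32/(25*pi)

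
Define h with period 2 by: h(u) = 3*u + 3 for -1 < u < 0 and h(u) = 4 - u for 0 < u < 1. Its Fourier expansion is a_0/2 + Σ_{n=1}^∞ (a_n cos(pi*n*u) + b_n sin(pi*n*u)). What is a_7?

8/(49*pi**2)

a_7 = ∫_{-1}^{1} h(u) cos(7*pi*u) du.
Split the integral at the breakpoints.
Integrating by parts (boundary term plus one more integral), an antiderivative of (3*u + 3) cos(7*pi*u) is 3*u*sin(7*pi*u)/(7*pi) + 3*sin(7*pi*u)/(7*pi) + 3*cos(7*pi*u)/(49*pi**2); evaluating from -1 to 0: ∫_{-1}^{0} (3*u + 3) cos(7*pi*u) du = (3/(49*pi**2)) - (-3/(49*pi**2)) = 6/(49*pi**2).
Integrating by parts (boundary term plus one more integral), an antiderivative of (4 - u) cos(7*pi*u) is -u*sin(7*pi*u)/(7*pi) + 4*sin(7*pi*u)/(7*pi) - cos(7*pi*u)/(49*pi**2); evaluating from 0 to 1: ∫_{0}^{1} (4 - u) cos(7*pi*u) du = (1/(49*pi**2)) - (-1/(49*pi**2)) = 2/(49*pi**2).
Summing the pieces gives a_7 = 8/(49*pi**2).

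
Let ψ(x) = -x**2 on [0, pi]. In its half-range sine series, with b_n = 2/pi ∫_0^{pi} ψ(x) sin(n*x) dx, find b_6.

pi/3

b_6 = 2/pi ∫_0^{pi} (-x**2) sin(6*x) dx.
Integrating by parts twice (tabular method), an antiderivative of (-x**2) sin(6*x) is x**2*cos(6*x)/6 - x*sin(6*x)/18 - cos(6*x)/108; evaluating from 0 to pi: ∫_{0}^{pi} (-x**2) sin(6*x) dx = (-1/108 + pi**2/6) - (-1/108) = pi**2/6.
Hence b_6 = (2/pi)·(pi**2/6) = pi/3.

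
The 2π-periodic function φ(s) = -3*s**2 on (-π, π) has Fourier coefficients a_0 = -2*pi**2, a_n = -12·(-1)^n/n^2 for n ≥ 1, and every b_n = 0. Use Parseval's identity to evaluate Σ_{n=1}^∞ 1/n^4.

Parseval: a_0^2/2 + Σ a_n^2 = (1/π) ∫_{-π}^{π} φ(s)^2 ds = 18*pi**4/5.
Subtract a_0^2/2 = 2*pi**4: Σ a_n^2 = 8*pi**4/5.
Since a_n^2 = 144/n^4, Σ 1/n^4 = pi**4/90.

pi**4/90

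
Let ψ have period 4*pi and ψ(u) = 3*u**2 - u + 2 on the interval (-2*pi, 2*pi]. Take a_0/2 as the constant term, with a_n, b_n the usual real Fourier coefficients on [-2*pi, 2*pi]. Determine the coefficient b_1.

b_1 = (1/(2*pi)) ∫_{-2*pi}^{2*pi} ψ(u) sin(u/2) du.
Integrating by parts twice (tabular method), an antiderivative of (3*u**2 - u + 2) sin(u/2) is -6*u**2*cos(u/2) + 24*u*sin(u/2) + 2*u*cos(u/2) - 4*sin(u/2) + 44*cos(u/2); evaluating from -2*pi to 2*pi: ∫_{-2*pi}^{2*pi} (3*u**2 - u + 2) sin(u/2) du = (-44 - 4*pi + 24*pi**2) - (-44 + 4*pi + 24*pi**2) = -8*pi.
Hence b_1 = (1/(2*pi))·(-8*pi) = -4.

-4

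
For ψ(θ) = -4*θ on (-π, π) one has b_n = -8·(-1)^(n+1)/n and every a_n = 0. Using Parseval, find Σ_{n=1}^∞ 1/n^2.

pi**2/6

Parseval: Σ b_n^2 = (1/π) ∫_{-π}^{π} ψ(θ)^2 dθ = 32*pi**2/3.
Σ b_n^2 = Σ 64/n^2, so Σ 1/n^2 = (32*pi**2/3)/64 = pi**2/6.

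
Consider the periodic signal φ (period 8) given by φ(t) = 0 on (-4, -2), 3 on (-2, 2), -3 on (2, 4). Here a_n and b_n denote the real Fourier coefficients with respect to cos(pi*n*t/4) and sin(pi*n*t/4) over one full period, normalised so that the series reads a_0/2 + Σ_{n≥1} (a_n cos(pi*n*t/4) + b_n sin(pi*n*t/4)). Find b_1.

b_1 = 1/4 ∫_{-4}^{4} φ(t) sin(pi*t/4) dt.
Split the integral at the breakpoints.
∫_{-4}^{-2} (0) sin(pi*t/4) dt = 0.
Directly, an antiderivative of (3) sin(pi*t/4) is -12*cos(pi*t/4)/pi; evaluating from -2 to 2: ∫_{-2}^{2} (3) sin(pi*t/4) dt = (0) - (0) = 0.
Directly, an antiderivative of (-3) sin(pi*t/4) is 12*cos(pi*t/4)/pi; evaluating from 2 to 4: ∫_{2}^{4} (-3) sin(pi*t/4) dt = (-12/pi) - (0) = -12/pi.
Summing the pieces and multiplying by (1/4) gives b_1 = -3/pi.

-3/pi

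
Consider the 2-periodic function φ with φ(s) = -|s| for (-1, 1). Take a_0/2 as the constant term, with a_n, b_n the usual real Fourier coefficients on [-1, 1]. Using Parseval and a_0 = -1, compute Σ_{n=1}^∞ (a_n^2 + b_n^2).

Parseval: a_0^2/2 + Σ_{n≥1} (a_n^2+b_n^2) = ∫_{-1}^{1} φ(s)^2 ds = 2/3.
Subtract a_0^2/2 = 1/2: Σ (a_n^2+b_n^2) = 1/6.

1/6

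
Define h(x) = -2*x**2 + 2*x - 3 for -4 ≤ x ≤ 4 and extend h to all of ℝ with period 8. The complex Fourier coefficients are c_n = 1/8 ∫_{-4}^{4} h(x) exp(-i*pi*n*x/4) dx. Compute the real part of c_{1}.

64/pi**2

Since h is real-valued, Re(c_{1}) = 1/8 ∫_{-4}^{4} h(x) cos(pi*x/4) dx = a_{1}/2.
Integrating by parts twice (tabular method), an antiderivative of (-2*x**2 + 2*x - 3) cos(pi*x/4) is -8*x**2*sin(pi*x/4)/pi + 8*x*sin(pi*x/4)/pi - 64*x*cos(pi*x/4)/pi**2 - 12*sin(pi*x/4)/pi + 256*sin(pi*x/4)/pi**3 + 32*cos(pi*x/4)/pi**2; evaluating from -4 to 4: ∫_{-4}^{4} (-2*x**2 + 2*x - 3) cos(pi*x/4) dx = (224/pi**2) - (-288/pi**2) = 512/pi**2.
Hence Re(c_{1}) = (1/8)·(512/pi**2) = 64/pi**2.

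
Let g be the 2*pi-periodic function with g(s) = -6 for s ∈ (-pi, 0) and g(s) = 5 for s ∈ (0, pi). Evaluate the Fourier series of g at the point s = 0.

At s = 0 the one-sided limits are g(0^-) = -6 and g(0^+) = 5.
By Dirichlet's theorem the series converges to their average, [(-6) + (5)]/2 = -1/2.

-1/2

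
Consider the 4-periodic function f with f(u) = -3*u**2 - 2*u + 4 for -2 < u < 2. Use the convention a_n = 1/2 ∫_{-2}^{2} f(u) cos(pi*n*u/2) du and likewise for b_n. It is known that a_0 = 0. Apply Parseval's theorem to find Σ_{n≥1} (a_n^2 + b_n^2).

Parseval: a_0^2/2 + Σ_{n≥1} (a_n^2+b_n^2) = 1/2 ∫_{-2}^{2} f(u)^2 du = 544/15.
Subtract a_0^2/2 = 0: Σ (a_n^2+b_n^2) = 544/15.

544/15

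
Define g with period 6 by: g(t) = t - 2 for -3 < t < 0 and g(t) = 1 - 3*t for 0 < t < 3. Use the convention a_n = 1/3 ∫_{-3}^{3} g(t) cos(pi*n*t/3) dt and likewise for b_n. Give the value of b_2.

b_2 = 1/3 ∫_{-3}^{3} g(t) sin(2*pi*t/3) dt.
Split the integral at the breakpoints.
Integrating by parts (boundary term plus one more integral), an antiderivative of (t - 2) sin(2*pi*t/3) is -3*t*cos(2*pi*t/3)/(2*pi) + 9*sin(2*pi*t/3)/(4*pi**2) + 3*cos(2*pi*t/3)/pi; evaluating from -3 to 0: ∫_{-3}^{0} (t - 2) sin(2*pi*t/3) dt = (3/pi) - (15/(2*pi)) = -9/(2*pi).
Integrating by parts (boundary term plus one more integral), an antiderivative of (1 - 3*t) sin(2*pi*t/3) is 9*t*cos(2*pi*t/3)/(2*pi) - 27*sin(2*pi*t/3)/(4*pi**2) - 3*cos(2*pi*t/3)/(2*pi); evaluating from 0 to 3: ∫_{0}^{3} (1 - 3*t) sin(2*pi*t/3) dt = (12/pi) - (-3/(2*pi)) = 27/(2*pi).
Summing the pieces and multiplying by (1/3) gives b_2 = 3/pi.

3/pi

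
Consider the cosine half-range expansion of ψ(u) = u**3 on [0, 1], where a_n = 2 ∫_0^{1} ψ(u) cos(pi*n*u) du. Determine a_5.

6*(4 - 25*pi**2)/(625*pi**4)

a_5 = 2 ∫_0^{1} (u**3) cos(5*pi*u) du.
Integrating by parts three times (tabular method), an antiderivative of (u**3) cos(5*pi*u) is u**3*sin(5*pi*u)/(5*pi) + 3*u**2*cos(5*pi*u)/(25*pi**2) - 6*u*sin(5*pi*u)/(125*pi**3) - 6*cos(5*pi*u)/(625*pi**4); evaluating from 0 to 1: ∫_{0}^{1} (u**3) cos(5*pi*u) du = (3*(2 - 25*pi**2)/(625*pi**4)) - (-6/(625*pi**4)) = 3*(4 - 25*pi**2)/(625*pi**4).
Hence a_5 = 2·(3*(4 - 25*pi**2)/(625*pi**4)) = 6*(4 - 25*pi**2)/(625*pi**4).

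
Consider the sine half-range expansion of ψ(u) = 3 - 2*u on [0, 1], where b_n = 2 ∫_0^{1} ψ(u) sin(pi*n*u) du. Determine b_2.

2/pi

b_2 = 2 ∫_0^{1} (3 - 2*u) sin(2*pi*u) du.
Integrating by parts (boundary term plus one more integral), an antiderivative of (3 - 2*u) sin(2*pi*u) is u*cos(2*pi*u)/pi - sin(2*pi*u)/(2*pi**2) - 3*cos(2*pi*u)/(2*pi); evaluating from 0 to 1: ∫_{0}^{1} (3 - 2*u) sin(2*pi*u) du = (-1/(2*pi)) - (-3/(2*pi)) = 1/pi.
Hence b_2 = 2·(1/pi) = 2/pi.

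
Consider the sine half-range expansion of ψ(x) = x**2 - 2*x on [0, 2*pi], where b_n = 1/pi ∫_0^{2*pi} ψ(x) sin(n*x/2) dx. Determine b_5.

8*(-25*pi - 4 + 25*pi**2)/(125*pi)

b_5 = 1/pi ∫_0^{2*pi} (x**2 - 2*x) sin(5*x/2) dx.
Integrating by parts twice (tabular method), an antiderivative of (x**2 - 2*x) sin(5*x/2) is -2*x**2*cos(5*x/2)/5 + 8*x*sin(5*x/2)/25 + 4*x*cos(5*x/2)/5 - 8*sin(5*x/2)/25 + 16*cos(5*x/2)/125; evaluating from 0 to 2*pi: ∫_{0}^{2*pi} (x**2 - 2*x) sin(5*x/2) dx = (-8*pi/5 - 16/125 + 8*pi**2/5) - (16/125) = -8*pi/5 - 32/125 + 8*pi**2/5.
Hence b_5 = (1/pi)·(-8*pi/5 - 32/125 + 8*pi**2/5) = 8*(-25*pi - 4 + 25*pi**2)/(125*pi).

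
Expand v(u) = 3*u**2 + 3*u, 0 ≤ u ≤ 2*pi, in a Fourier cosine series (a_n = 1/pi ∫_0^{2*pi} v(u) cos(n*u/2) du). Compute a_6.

4/3

a_6 = 1/pi ∫_0^{2*pi} (3*u**2 + 3*u) cos(3*u) du.
Integrating by parts twice (tabular method), an antiderivative of (3*u**2 + 3*u) cos(3*u) is u**2*sin(3*u) + u*sin(3*u) + 2*u*cos(3*u)/3 - 2*sin(3*u)/9 + cos(3*u)/3; evaluating from 0 to 2*pi: ∫_{0}^{2*pi} (3*u**2 + 3*u) cos(3*u) du = (1/3 + 4*pi/3) - (1/3) = 4*pi/3.
Hence a_6 = (1/pi)·(4*pi/3) = 4/3.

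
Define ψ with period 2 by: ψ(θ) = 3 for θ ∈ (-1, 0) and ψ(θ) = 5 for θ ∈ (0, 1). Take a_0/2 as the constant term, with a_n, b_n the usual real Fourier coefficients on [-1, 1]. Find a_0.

a_0 = ∫_{-1}^{1} ψ(θ) dθ = 8.

8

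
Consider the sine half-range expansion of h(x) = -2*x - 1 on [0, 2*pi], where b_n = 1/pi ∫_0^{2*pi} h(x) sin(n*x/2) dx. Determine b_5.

4*(-2*pi - 1)/(5*pi)

b_5 = 1/pi ∫_0^{2*pi} (-2*x - 1) sin(5*x/2) dx.
Integrating by parts (boundary term plus one more integral), an antiderivative of (-2*x - 1) sin(5*x/2) is 4*x*cos(5*x/2)/5 - 8*sin(5*x/2)/25 + 2*cos(5*x/2)/5; evaluating from 0 to 2*pi: ∫_{0}^{2*pi} (-2*x - 1) sin(5*x/2) dx = (-8*pi/5 - 2/5) - (2/5) = -8*pi/5 - 4/5.
Hence b_5 = (1/pi)·(-8*pi/5 - 4/5) = 4*(-2*pi - 1)/(5*pi).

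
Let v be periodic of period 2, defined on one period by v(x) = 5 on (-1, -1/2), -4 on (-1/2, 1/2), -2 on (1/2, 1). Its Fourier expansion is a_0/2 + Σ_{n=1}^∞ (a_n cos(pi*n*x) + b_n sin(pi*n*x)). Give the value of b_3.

b_3 = ∫_{-1}^{1} v(x) sin(3*pi*x) dx.
Split the integral at the breakpoints.
Directly, an antiderivative of (5) sin(3*pi*x) is -5*cos(3*pi*x)/(3*pi); evaluating from -1 to -1/2: ∫_{-1}^{-1/2} (5) sin(3*pi*x) dx = (0) - (5/(3*pi)) = -5/(3*pi).
Directly, an antiderivative of (-4) sin(3*pi*x) is 4*cos(3*pi*x)/(3*pi); evaluating from -1/2 to 1/2: ∫_{-1/2}^{1/2} (-4) sin(3*pi*x) dx = (0) - (0) = 0.
Directly, an antiderivative of (-2) sin(3*pi*x) is 2*cos(3*pi*x)/(3*pi); evaluating from 1/2 to 1: ∫_{1/2}^{1} (-2) sin(3*pi*x) dx = (-2/(3*pi)) - (0) = -2/(3*pi).
Summing the pieces gives b_3 = -7/(3*pi).

-7/(3*pi)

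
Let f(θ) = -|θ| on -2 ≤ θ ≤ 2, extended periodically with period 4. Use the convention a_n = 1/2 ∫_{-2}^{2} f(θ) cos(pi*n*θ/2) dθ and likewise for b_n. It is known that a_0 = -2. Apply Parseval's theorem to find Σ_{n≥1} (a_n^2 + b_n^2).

2/3

Parseval: a_0^2/2 + Σ_{n≥1} (a_n^2+b_n^2) = 1/2 ∫_{-2}^{2} f(θ)^2 dθ = 8/3.
Subtract a_0^2/2 = 2: Σ (a_n^2+b_n^2) = 2/3.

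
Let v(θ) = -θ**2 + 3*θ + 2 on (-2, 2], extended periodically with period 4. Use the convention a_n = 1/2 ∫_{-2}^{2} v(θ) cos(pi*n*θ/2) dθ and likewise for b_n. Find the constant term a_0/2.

a_0 = 1/2 ∫_{-2}^{2} v(θ) dθ = 1/2 · (8/3) = 4/3.
So the constant term a_0/2 = 2/3.

2/3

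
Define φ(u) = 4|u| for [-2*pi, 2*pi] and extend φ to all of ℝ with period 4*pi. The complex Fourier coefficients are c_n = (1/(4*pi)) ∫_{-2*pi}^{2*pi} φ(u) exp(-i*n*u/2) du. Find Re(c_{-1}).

-16/pi

Since φ is real-valued, Re(c_{-1}) = (1/(4*pi)) ∫_{-2*pi}^{2*pi} φ(u) cos(-u/2) du = a_{1}/2.
φ is even and cos(-u/2) is even, so the integrand is even: ∫_{-2*pi}^{2*pi} φ(u) cos(-u/2) du = 2∫_0^{2*pi} φ(u) cos(-u/2) du.
Integrating by parts (boundary term plus one more integral), an antiderivative of (4*u) cos(-u/2) is 8*u*sin(u/2) + 16*cos(u/2); evaluating from 0 to 2*pi: ∫_{0}^{2*pi} (4*u) cos(-u/2) du = (-16) - (16) = -32.
So ∫_{-2*pi}^{2*pi} φ(u) cos(-u/2) du = -64.
Hence Re(c_{-1}) = (1/(4*pi))·(-64) = -16/pi.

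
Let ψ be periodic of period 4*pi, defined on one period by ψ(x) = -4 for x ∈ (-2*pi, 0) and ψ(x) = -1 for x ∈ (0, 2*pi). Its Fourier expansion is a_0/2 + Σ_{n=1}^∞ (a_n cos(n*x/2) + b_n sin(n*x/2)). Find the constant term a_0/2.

-5/2

a_0 = (1/(2*pi)) ∫_{-2*pi}^{2*pi} ψ(x) dx = (1/(2*pi)) · (-10*pi) = -5.
So the constant term a_0/2 = -5/2.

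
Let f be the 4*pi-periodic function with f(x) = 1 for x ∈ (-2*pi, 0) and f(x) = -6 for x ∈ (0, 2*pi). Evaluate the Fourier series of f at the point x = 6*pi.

-5/2

x = 6*pi differs from x = -2*pi by 2 full period(s), and the series is 4*pi-periodic.
At x = -2*pi the one-sided limits are f(-2*pi^-) = -6 and f(-2*pi^+) = 1.
By Dirichlet's theorem the series converges to their average, [(-6) + (1)]/2 = -5/2.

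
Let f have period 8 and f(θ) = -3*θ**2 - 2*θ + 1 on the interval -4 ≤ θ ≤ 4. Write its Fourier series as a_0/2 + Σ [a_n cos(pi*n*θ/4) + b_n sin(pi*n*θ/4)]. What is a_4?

a_4 = 1/4 ∫_{-4}^{4} f(θ) cos(pi*θ) dθ.
Integrating by parts twice (tabular method), an antiderivative of (-3*θ**2 - 2*θ + 1) cos(pi*θ) is -3*θ**2*sin(pi*θ)/pi - 2*θ*sin(pi*θ)/pi - 6*θ*cos(pi*θ)/pi**2 + 6*sin(pi*θ)/pi**3 + sin(pi*θ)/pi - 2*cos(pi*θ)/pi**2; evaluating from -4 to 4: ∫_{-4}^{4} (-3*θ**2 - 2*θ + 1) cos(pi*θ) dθ = (-26/pi**2) - (22/pi**2) = -48/pi**2.
Hence a_4 = (1/4)·(-48/pi**2) = -12/pi**2.

-12/pi**2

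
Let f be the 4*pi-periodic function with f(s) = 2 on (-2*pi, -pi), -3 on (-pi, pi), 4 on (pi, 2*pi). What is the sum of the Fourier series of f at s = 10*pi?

3

s = 10*pi differs from s = 2*pi by 2 full period(s), and the series is 4*pi-periodic.
At s = 2*pi the one-sided limits are f(2*pi^-) = 4 and f(2*pi^+) = 2.
By Dirichlet's theorem the series converges to their average, [(4) + (2)]/2 = 3.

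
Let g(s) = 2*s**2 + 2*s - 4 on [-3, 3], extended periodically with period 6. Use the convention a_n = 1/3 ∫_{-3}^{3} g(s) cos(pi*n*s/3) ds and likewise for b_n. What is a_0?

4

a_0 = 1/3 ∫_{-3}^{3} g(s) ds = 1/3 · (12) = 4.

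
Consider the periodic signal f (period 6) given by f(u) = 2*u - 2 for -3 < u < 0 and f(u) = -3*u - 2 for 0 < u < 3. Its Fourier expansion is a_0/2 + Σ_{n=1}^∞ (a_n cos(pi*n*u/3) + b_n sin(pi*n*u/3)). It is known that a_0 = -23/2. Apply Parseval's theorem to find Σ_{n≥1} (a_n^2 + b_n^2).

87/8

Parseval: a_0^2/2 + Σ_{n≥1} (a_n^2+b_n^2) = 1/3 ∫_{-3}^{3} f(u)^2 du = 77.
Subtract a_0^2/2 = 529/8: Σ (a_n^2+b_n^2) = 87/8.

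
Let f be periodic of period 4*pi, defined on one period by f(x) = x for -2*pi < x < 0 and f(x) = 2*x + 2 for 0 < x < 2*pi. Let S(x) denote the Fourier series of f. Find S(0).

At x = 0 the one-sided limits are f(0^-) = 0 and f(0^+) = 2.
By Dirichlet's theorem the series converges to their average, [(0) + (2)]/2 = 1.

1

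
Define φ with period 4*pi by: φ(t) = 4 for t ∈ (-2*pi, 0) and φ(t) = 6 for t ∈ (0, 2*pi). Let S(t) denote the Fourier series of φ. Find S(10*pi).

t = 10*pi differs from t = 2*pi by 2 full period(s), and the series is 4*pi-periodic.
At t = 2*pi the one-sided limits are φ(2*pi^-) = 6 and φ(2*pi^+) = 4.
By Dirichlet's theorem the series converges to their average, [(6) + (4)]/2 = 5.

5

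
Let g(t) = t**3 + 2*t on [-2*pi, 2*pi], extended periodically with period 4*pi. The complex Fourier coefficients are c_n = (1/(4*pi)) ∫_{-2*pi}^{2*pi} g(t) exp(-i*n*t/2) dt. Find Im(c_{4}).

Since g is real-valued, Im(c_{4}) = -(1/(4*pi)) ∫_{-2*pi}^{2*pi} g(t) sin(2*t) dt = -b_{4}/2.
g is odd and sin(2*t) is odd, so the integrand is even: ∫_{-2*pi}^{2*pi} g(t) sin(2*t) dt = 2∫_0^{2*pi} g(t) sin(2*t) dt.
Integrating by parts three times (tabular method), an antiderivative of (t**3 + 2*t) sin(2*t) is -t**3*cos(2*t)/2 + 3*t**2*sin(2*t)/4 - t*cos(2*t)/4 + sin(2*t)/8; evaluating from 0 to 2*pi: ∫_{0}^{2*pi} (t**3 + 2*t) sin(2*t) dt = (-4*pi**3 - pi/2) - (0) = -4*pi**3 - pi/2.
So ∫_{-2*pi}^{2*pi} g(t) sin(2*t) dt = -8*pi**3 - pi.
Hence Im(c_{4}) = (-1/(4*pi))·(-8*pi**3 - pi) = 1/4 + 2*pi**2.

1/4 + 2*pi**2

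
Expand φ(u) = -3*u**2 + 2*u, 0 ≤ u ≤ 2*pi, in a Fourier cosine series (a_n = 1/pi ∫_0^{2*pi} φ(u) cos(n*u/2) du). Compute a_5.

a_5 = 1/pi ∫_0^{2*pi} (-3*u**2 + 2*u) cos(5*u/2) du.
Integrating by parts twice (tabular method), an antiderivative of (-3*u**2 + 2*u) cos(5*u/2) is -6*u**2*sin(5*u/2)/5 + 4*u*sin(5*u/2)/5 - 24*u*cos(5*u/2)/25 + 48*sin(5*u/2)/125 + 8*cos(5*u/2)/25; evaluating from 0 to 2*pi: ∫_{0}^{2*pi} (-3*u**2 + 2*u) cos(5*u/2) du = (-8/25 + 48*pi/25) - (8/25) = -16/25 + 48*pi/25.
Hence a_5 = (1/pi)·(-16/25 + 48*pi/25) = 16*(-1 + 3*pi)/(25*pi).

16*(-1 + 3*pi)/(25*pi)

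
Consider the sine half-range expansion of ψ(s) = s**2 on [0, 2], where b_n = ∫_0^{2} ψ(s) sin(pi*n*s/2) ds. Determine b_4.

-2/pi

b_4 = ∫_0^{2} (s**2) sin(2*pi*s) ds.
Integrating by parts twice (tabular method), an antiderivative of (s**2) sin(2*pi*s) is -s**2*cos(2*pi*s)/(2*pi) + s*sin(2*pi*s)/(2*pi**2) + cos(2*pi*s)/(4*pi**3); evaluating from 0 to 2: ∫_{0}^{2} (s**2) sin(2*pi*s) ds = (-2/pi + 1/(4*pi**3)) - (1/(4*pi**3)) = -2/pi.
Hence b_4 = -2/pi.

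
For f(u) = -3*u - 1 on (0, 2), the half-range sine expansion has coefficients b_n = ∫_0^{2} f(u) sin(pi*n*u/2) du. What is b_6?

2/pi

b_6 = ∫_0^{2} (-3*u - 1) sin(3*pi*u) du.
Integrating by parts (boundary term plus one more integral), an antiderivative of (-3*u - 1) sin(3*pi*u) is u*cos(3*pi*u)/pi - sin(3*pi*u)/(3*pi**2) + cos(3*pi*u)/(3*pi); evaluating from 0 to 2: ∫_{0}^{2} (-3*u - 1) sin(3*pi*u) du = (7/(3*pi)) - (1/(3*pi)) = 2/pi.
Hence b_6 = 2/pi.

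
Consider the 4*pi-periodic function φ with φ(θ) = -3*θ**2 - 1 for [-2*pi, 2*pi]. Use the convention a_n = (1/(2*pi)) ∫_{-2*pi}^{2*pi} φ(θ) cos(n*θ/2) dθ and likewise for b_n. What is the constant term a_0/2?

-4*pi**2 - 1

a_0 = (1/(2*pi)) ∫_{-2*pi}^{2*pi} φ(θ) dθ = (1/(2*pi)) · (-16*pi**3 - 4*pi) = -8*pi**2 - 2.
So the constant term a_0/2 = -4*pi**2 - 1.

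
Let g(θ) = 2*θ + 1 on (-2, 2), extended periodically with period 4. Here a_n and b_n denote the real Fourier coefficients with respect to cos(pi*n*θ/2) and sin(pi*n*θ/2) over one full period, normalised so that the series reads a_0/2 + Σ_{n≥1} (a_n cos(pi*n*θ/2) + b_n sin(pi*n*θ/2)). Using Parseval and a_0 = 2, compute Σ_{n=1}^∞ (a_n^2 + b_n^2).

Parseval: a_0^2/2 + Σ_{n≥1} (a_n^2+b_n^2) = 1/2 ∫_{-2}^{2} g(θ)^2 dθ = 38/3.
Subtract a_0^2/2 = 2: Σ (a_n^2+b_n^2) = 32/3.

32/3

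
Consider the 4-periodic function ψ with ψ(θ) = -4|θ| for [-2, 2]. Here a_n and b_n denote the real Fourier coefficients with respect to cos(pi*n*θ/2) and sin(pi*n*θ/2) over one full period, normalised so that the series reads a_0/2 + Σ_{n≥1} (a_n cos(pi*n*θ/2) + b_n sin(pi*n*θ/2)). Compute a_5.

32/(25*pi**2)

a_5 = 1/2 ∫_{-2}^{2} ψ(θ) cos(5*pi*θ/2) dθ.
ψ is even and cos(5*pi*θ/2) is even, so the integrand is even and a_5 = ∫_0^{2} ψ(θ) cos(5*pi*θ/2) dθ.
Integrating by parts (boundary term plus one more integral), an antiderivative of (-4*θ) cos(5*pi*θ/2) is -8*θ*sin(5*pi*θ/2)/(5*pi) - 16*cos(5*pi*θ/2)/(25*pi**2); evaluating from 0 to 2: ∫_{0}^{2} (-4*θ) cos(5*pi*θ/2) dθ = (16/(25*pi**2)) - (-16/(25*pi**2)) = 32/(25*pi**2).
Hence a_5 = 32/(25*pi**2).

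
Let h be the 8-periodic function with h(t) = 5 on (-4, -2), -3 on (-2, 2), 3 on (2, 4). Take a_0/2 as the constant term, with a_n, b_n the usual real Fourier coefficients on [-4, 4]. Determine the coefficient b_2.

b_2 = 1/4 ∫_{-4}^{4} h(t) sin(pi*t/2) dt.
Split the integral at the breakpoints.
Directly, an antiderivative of (5) sin(pi*t/2) is -10*cos(pi*t/2)/pi; evaluating from -4 to -2: ∫_{-4}^{-2} (5) sin(pi*t/2) dt = (10/pi) - (-10/pi) = 20/pi.
Directly, an antiderivative of (-3) sin(pi*t/2) is 6*cos(pi*t/2)/pi; evaluating from -2 to 2: ∫_{-2}^{2} (-3) sin(pi*t/2) dt = (-6/pi) - (-6/pi) = 0.
Directly, an antiderivative of (3) sin(pi*t/2) is -6*cos(pi*t/2)/pi; evaluating from 2 to 4: ∫_{2}^{4} (3) sin(pi*t/2) dt = (-6/pi) - (6/pi) = -12/pi.
Summing the pieces and multiplying by (1/4) gives b_2 = 2/pi.

2/pi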